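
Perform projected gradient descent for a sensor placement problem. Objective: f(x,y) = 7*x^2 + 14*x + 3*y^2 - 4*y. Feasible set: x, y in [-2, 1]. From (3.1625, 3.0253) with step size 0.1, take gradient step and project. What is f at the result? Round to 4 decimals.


Step 1: Compute gradient at (3.1625, 3.0253).
grad_x = 2*7*3.1625 + 14 = 58.275
grad_y = 2*3*3.0253 - 4 = 14.1518
Step 2: Gradient step.
x_raw = 3.1625 - 0.1*58.275 = -2.665
y_raw = 3.0253 - 0.1*14.1518 = 1.6101
Step 3: Project onto [-2, 1].
x_proj = clip(-2.665) = -2.0
y_proj = clip(1.6101) = 1.0
Step 4: Evaluate f.
f(-2.0, 1.0) = -1.0


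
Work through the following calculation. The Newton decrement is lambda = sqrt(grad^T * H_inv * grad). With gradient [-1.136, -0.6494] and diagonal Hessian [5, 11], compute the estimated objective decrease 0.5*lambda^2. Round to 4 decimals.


Step 1: H is diagonal, so H^(-1) * g = [-0.2272, -0.059].
Step 2: g^T H^(-1) g = sum_i g_i^2 / H_ii
  = (-1.136)^2/5 + (-0.6494)^2/11
  = 0.2581 + 0.0383 = 0.2964
Step 3: Objective decrease = 0.5 * g^T H^(-1) g = 0.1482


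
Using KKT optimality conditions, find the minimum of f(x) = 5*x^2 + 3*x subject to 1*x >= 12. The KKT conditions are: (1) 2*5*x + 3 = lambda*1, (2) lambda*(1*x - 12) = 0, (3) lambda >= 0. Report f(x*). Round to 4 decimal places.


Step 1: Try lambda = 0 (constraint inactive).
x_unc = -3/(2*5) = -0.3
Check: 1*-0.3 = -0.3 < 12 -- violated!
Step 2: Constraint must be active: 1*x = 12
x* = 12/1 = 12.0
lambda = (2*5*12.0 + 3)/1 = 123.0
Step 3: Compute optimal value.
f(x*) = 5*12.0^2 + 3*12.0 = 756.0


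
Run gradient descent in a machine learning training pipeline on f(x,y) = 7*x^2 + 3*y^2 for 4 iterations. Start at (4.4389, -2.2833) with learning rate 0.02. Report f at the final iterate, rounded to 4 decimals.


Gradient descent on f(x,y) = 7*x^2 + 3*y^2.
Starting point: (4.4389, -2.2833), alpha = 0.02
Step 1: grad_x = 2*7*4.4389 = 62.1446, grad_y = 2*3*-2.2833 = -13.6998
  x_1 = 4.4389 - 0.02*62.1446 = 3.196
  y_1 = -2.2833 - 0.02*-13.6998 = -2.0093
Step 2: grad_x = 2*7*3.196 = 44.7441, grad_y = 2*3*-2.0093 = -12.0558
  x_2 = 3.196 - 0.02*44.7441 = 2.3011
  y_2 = -2.0093 - 0.02*-12.0558 = -1.7682
Step 3: grad_x = 2*7*2.3011 = 32.2158, grad_y = 2*3*-1.7682 = -10.6091
  x_3 = 2.3011 - 0.02*32.2158 = 1.6568
  y_3 = -1.7682 - 0.02*-10.6091 = -1.556
Step 4: grad_x = 2*7*1.6568 = 23.1953, grad_y = 2*3*-1.556 = -9.336
  x_4 = 1.6568 - 0.02*23.1953 = 1.1929
  y_4 = -1.556 - 0.02*-9.336 = -1.3693
f(1.1929, -1.3693) = 7*1.1929^2 + 3*(-1.3693)^2 = 15.586


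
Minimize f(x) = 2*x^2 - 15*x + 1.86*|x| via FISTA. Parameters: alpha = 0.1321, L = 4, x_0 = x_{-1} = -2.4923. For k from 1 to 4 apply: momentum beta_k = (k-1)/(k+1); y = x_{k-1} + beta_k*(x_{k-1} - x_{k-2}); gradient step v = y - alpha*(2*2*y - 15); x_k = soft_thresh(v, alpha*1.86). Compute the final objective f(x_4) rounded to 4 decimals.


FISTA on f(x) = 2*x^2 - 15*x + 1.86*|x|
L = 4, alpha = 0.1321
Iteration 1: beta = 0.0, y = -2.4923 + 0.0*(-2.4923 + 2.4923) = -2.4923
  grad(y) = -24.9692, v = y - alpha*grad = 0.8061
  prox(v) = soft_thresh(0.8061, 0.2457) = 0.5604
Iteration 2: beta = 0.3333, y = 0.5604 + 0.3333*(0.5604 + 2.4923) = 1.578
  grad(y) = -8.688, v = y - alpha*grad = 2.7257
  prox(v) = soft_thresh(2.7257, 0.2457) = 2.48
Iteration 3: beta = 0.5, y = 2.48 + 0.5*(2.48 - 0.5604) = 3.4398
  grad(y) = -1.241, v = y - alpha*grad = 3.6037
  prox(v) = soft_thresh(3.6037, 0.2457) = 3.358
Iteration 4: beta = 0.6, y = 3.358 + 0.6*(3.358 - 2.48) = 3.8848
  grad(y) = 0.5391, v = y - alpha*grad = 3.8136
  prox(v) = soft_thresh(3.8136, 0.2457) = 3.5679
f(x_4) = 2*3.5679^2 - 15*3.5679 + 1.86*|3.5679| = -21.4224


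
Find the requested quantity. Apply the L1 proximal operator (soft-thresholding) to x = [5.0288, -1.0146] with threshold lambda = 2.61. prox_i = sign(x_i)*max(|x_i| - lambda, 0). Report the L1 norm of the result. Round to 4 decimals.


Soft-thresholding with lambda = 2.61:
prox(5.0288) = sign(5.0288)*max(|5.0288| - 2.61, 0) = 2.4188
prox(-1.0146) = sign(-1.0146)*max(|-1.0146| - 2.61, 0) = 0.0
prox(x) = [2.4188, 0.0]
||prox(x)||_1 = 2.4188 + 0.0 = 2.4188


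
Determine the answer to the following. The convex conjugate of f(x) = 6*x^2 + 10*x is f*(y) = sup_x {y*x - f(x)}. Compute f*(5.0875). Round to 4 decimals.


f*(y) = sup_x {y*x - a*x^2 - b*x} = sup_x {(y-b)*x - a*x^2}
FOC: (y - b) - 2a*x = 0 => x* = (y - b)/(2a)
x* = (5.0875 - 10)/(2*6) = -0.4094
f*(5.0875) = (y-b)^2/(4a) = (5.0875 - 10)^2/(4*6)
= 24.1327/24 = 1.0055


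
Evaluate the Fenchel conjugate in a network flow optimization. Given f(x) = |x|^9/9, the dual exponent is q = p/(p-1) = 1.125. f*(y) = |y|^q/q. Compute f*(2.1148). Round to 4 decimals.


The conjugate exponent q satisfies 1/p + 1/q = 1.
p = 9, so q = 9/(9 - 1) = 1.125
|y|^q = 2.1148^1.125 = 2.3224
f*(2.1148) = 2.3224 / 1.125 = 2.0643


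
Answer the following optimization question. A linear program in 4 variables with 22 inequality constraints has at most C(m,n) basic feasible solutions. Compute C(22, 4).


Each vertex corresponds to some choice of n active constraints out of m, so the number of vertices is at most C(m, n) = m! / (n!(m-n)!).
m = 22, n = 4
Numerator: 22 * 21 * 20 * 19
Denominator: 4! = 24
C(22, 4) = 7315


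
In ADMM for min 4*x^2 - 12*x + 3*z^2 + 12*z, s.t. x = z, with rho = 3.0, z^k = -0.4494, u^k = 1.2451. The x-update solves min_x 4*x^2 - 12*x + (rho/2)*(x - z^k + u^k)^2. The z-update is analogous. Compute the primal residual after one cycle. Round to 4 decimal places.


ADMM iteration with rho = 3.0, z^k = -0.4494, u^k = 1.2451
Step 1: x-update.
Minimize 4*x^2 - 12*x + (3.0/2)*(x + 0.4494 + 1.2451)^2
FOC: (2*4 + 3.0)*x = 12 + 3.0*(-0.4494 - 1.2451)
x^{k+1} = 0.6288
Step 2: z-update.
Minimize 3*z^2 + 12*z + (3.0/2)*(0.6288 - z + 1.2451)^2
FOC: (2*3 + 3.0)*z = -12 + 3.0*(0.6288 + 1.2451)
z^{k+1} = -0.7087
Step 3: u-update.
u^{k+1} = 1.2451 + 0.6288 + 0.7087 = 2.5826
Step 4: Primal residual = |0.6288 + 0.7087| = 1.3375


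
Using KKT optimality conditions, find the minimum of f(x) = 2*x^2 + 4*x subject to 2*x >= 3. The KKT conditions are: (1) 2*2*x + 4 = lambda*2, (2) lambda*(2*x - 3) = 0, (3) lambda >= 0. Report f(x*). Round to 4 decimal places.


Step 1: Try lambda = 0 (constraint inactive).
x_unc = -4/(2*2) = -1.0
Check: 2*-1.0 = -2.0 < 3 -- violated!
Step 2: Constraint must be active: 2*x = 3
x* = 3/2 = 1.5
lambda = (2*2*1.5 + 4)/2 = 5.0
Step 3: Compute optimal value.
f(x*) = 2*1.5^2 + 4*1.5 = 10.5


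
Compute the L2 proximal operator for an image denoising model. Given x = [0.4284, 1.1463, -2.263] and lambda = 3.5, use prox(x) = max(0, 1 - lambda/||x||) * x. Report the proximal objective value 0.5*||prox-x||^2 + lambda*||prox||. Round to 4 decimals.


Step 1: Compute ||x||.
||x|| = 2.5727
Step 2: Compute scaling factor.
scale = max(0, 1 - 3.5/2.5727) = 0.0
Step 3: prox(x) = [0.0, 0.0, -0.0]
||prox(x)|| = 0.0
Step 4: Proximal objective.
0.5*||prox-x||^2 = 3.3093
lambda*||prox|| = 0.0
Total = 3.3093


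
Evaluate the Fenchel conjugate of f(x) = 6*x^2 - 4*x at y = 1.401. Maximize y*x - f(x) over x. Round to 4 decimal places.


f*(y) = sup_x {y*x - a*x^2 - b*x} = sup_x {(y-b)*x - a*x^2}
FOC: (y - b) - 2a*x = 0 => x* = (y - b)/(2a)
x* = (1.401 + 4)/(2*6) = 0.4501
f*(1.401) = (y-b)^2/(4a) = (1.401 + 4)^2/(4*6)
= 29.1708/24 = 1.2155


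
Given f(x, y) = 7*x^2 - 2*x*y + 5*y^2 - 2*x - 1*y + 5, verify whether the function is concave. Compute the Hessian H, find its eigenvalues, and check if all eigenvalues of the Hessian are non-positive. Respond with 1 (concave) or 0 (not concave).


The Hessian of f(x,y) = 7*x^2 - 2*x*y + 5*y^2 - 2*x - 1*y + 5 is:
H = [[14, -2], [-2, 10]]
Trace = 14 + 10 = 24
Determinant = 14*10 - (-2)^2 = 136
Discriminant = (24)^2 - 4*136 = 32.0
Eigenvalues: lambda_1 = 9.1716, lambda_2 = 14.8284
The function is not concave.

0


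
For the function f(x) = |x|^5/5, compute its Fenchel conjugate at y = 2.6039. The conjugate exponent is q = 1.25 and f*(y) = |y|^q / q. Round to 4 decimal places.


The conjugate exponent q satisfies 1/p + 1/q = 1.
p = 5, so q = 5/(5 - 1) = 1.25
|y|^q = 2.6039^1.25 = 3.3077
f*(2.6039) = 3.3077 / 1.25 = 2.6462


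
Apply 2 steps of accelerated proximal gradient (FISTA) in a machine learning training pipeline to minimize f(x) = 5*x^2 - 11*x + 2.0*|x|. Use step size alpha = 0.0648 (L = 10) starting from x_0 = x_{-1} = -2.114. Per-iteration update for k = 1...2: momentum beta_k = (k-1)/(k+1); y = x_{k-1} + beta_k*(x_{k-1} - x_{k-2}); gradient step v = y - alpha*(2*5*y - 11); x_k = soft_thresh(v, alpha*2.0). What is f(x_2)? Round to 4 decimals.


FISTA on f(x) = 5*x^2 - 11*x + 2.0*|x|
L = 10, alpha = 0.0648
Iteration 1: beta = 0.0, y = -2.114 + 0.0*(-2.114 + 2.114) = -2.114
  grad(y) = -32.14, v = y - alpha*grad = -0.0313
  prox(v) = soft_thresh(-0.0313, 0.1296) = 0.0
Iteration 2: beta = 0.3333, y = 0.0 + 0.3333*(0.0 + 2.114) = 0.7047
  grad(y) = -3.9533, v = y - alpha*grad = 0.9608
  prox(v) = soft_thresh(0.9608, 0.1296) = 0.8312
f(x_2) = 5*0.8312^2 - 11*0.8312 + 2.0*|0.8312| = -4.0264


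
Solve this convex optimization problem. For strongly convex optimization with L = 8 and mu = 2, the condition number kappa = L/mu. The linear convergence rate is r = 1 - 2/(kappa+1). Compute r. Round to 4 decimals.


Step 1: Compute the condition number.
kappa = L/mu = 8/2 = 4.0
Step 2: Compute the convergence rate.
r = 1 - 2/(kappa + 1) = 1 - 2*mu/(L + mu) = (L - mu)/(L + mu) = 6/10 = 0.6


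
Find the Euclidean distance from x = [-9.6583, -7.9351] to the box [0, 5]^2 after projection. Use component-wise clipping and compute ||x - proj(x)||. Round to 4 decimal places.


Project each component onto [0, 5].
clip(-9.6583) = 0.0, clip(-7.9351) = 0.0
Projection = [0.0, 0.0]
Squared diffs: [93.2828, 62.9658]
Distance = sqrt(156.2486) = 12.4999


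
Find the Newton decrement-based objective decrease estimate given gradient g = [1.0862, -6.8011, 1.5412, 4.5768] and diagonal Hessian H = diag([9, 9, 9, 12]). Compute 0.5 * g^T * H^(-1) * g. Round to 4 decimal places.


Step 1: H is diagonal, so H^(-1) * g = [0.1207, -0.7557, 0.1712, 0.3814].
Step 2: g^T H^(-1) g = sum_i g_i^2 / H_ii
  = (1.0862)^2/9 + (-6.8011)^2/9 + (1.5412)^2/9 + (4.5768)^2/12
  = 0.1311 + 5.1394 + 0.2639 + 1.7456 = 7.28
Step 3: Objective decrease = 0.5 * g^T H^(-1) g = 3.64


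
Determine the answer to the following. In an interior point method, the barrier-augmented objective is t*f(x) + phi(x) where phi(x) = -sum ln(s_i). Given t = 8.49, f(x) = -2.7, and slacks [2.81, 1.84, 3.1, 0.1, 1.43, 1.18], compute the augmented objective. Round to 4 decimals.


Step 1: Compute log-barrier.
ln values: [1.0332, 0.6098, 1.1314, -2.3026, 0.3577, 0.1655]
phi = -(1.0332 + 0.6098 + 1.1314 - 2.3026 + 0.3577 + 0.1655) = -0.995
Step 2: Compute augmented objective.
t*f(x) = 8.49*-2.7 = -22.923
Total = -22.923 - 0.995 = -23.918


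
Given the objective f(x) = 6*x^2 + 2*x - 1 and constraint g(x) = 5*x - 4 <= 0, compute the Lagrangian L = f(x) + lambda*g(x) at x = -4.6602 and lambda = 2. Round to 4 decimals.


Step 1: Evaluate f(x).
f(-4.6602) = 6*(-4.6602)^2 + 2*(-4.6602) - 1 = 119.9844
Step 2: Evaluate g(x).
g(-4.6602) = 5*-4.6602 - 4 = -27.301
Step 3: Compute Lagrangian.
L = 119.9844 + 2*-27.301 = 65.3824


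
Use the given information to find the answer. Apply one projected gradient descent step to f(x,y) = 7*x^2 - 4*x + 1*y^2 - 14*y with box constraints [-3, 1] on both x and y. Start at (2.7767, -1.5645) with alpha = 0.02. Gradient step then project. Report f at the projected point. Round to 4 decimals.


Step 1: Compute gradient at (2.7767, -1.5645).
grad_x = 2*7*2.7767 - 4 = 34.8738
grad_y = 2*1*-1.5645 - 14 = -17.129
Step 2: Gradient step.
x_raw = 2.7767 - 0.02*34.8738 = 2.0792
y_raw = -1.5645 - 0.02*-17.129 = -1.2219
Step 3: Project onto [-3, 1].
x_proj = clip(2.0792) = 1.0
y_proj = clip(-1.2219) = -1.2219
Step 4: Evaluate f.
f(1.0, -1.2219) = 21.6


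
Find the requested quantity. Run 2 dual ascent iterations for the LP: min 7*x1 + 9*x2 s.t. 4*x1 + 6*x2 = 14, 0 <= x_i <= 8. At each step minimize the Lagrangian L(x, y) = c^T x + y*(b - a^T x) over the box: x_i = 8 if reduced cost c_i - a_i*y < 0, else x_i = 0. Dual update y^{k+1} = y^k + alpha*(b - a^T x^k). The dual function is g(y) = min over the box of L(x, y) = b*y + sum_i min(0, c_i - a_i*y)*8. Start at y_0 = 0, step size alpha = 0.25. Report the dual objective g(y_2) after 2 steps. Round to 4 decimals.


Dual ascent for LP: min 7*x1 + 9*x2, 4*x1 + 6*x2 = 14, 0 <= x_i <= 8
Step 1: y^k = 0.0, reduced costs: (7.0, 9.0)
  x^k = (0.0, 0.0), subgradient = b - a^T x = 14.0
  y^{k+1} = 0.0 + 0.25*14.0 = 3.5
Step 2: y^k = 3.5, reduced costs: (-7.0, -12.0)
  x^k = (8.0, 8.0), subgradient = b - a^T x = -66.0
  y^{k+1} = 3.5 + 0.25*-66.0 = -13.0
Dual objective at y_2 = -13.0: reduced costs (59.0, 87.0), box minimizer x = (0.0, 0.0)
g(y_2) = b*y + (c1 - a1*y)*x1 + (c2 - a2*y)*x2 = 14*(-13.0) + 59.0*0.0 + 87.0*0.0 = -182.0 + 0.0 + 0.0 = -182.0


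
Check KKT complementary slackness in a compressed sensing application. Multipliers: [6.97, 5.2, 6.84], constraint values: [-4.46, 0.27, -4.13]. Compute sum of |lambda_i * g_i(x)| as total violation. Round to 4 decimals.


KKT complementary slackness check:
lambda_1 * g_1 = 6.97 * -4.46 = -31.0862
lambda_2 * g_2 = 5.2 * 0.27 = 1.404
lambda_3 * g_3 = 6.84 * -4.13 = -28.2492
Total violation = 31.0862 + 1.404 + 28.2492 = 60.7394


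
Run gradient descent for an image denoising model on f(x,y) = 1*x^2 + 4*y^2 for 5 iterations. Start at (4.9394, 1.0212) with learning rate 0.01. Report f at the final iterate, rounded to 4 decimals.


Gradient descent on f(x,y) = 1*x^2 + 4*y^2.
Starting point: (4.9394, 1.0212), alpha = 0.01
Step 1: grad_x = 2*1*4.9394 = 9.8788, grad_y = 2*4*1.0212 = 8.1696
  x_1 = 4.9394 - 0.01*9.8788 = 4.8406
  y_1 = 1.0212 - 0.01*8.1696 = 0.9395
Step 2: grad_x = 2*1*4.8406 = 9.6812, grad_y = 2*4*0.9395 = 7.516
  x_2 = 4.8406 - 0.01*9.6812 = 4.7438
  y_2 = 0.9395 - 0.01*7.516 = 0.8643
Step 3: grad_x = 2*1*4.7438 = 9.4876, grad_y = 2*4*0.8643 = 6.9147
  x_3 = 4.7438 - 0.01*9.4876 = 4.6489
  y_3 = 0.8643 - 0.01*6.9147 = 0.7952
Step 4: grad_x = 2*1*4.6489 = 9.2978, grad_y = 2*4*0.7952 = 6.3616
  x_4 = 4.6489 - 0.01*9.2978 = 4.5559
  y_4 = 0.7952 - 0.01*6.3616 = 0.7316
Step 5: grad_x = 2*1*4.5559 = 9.1119, grad_y = 2*4*0.7316 = 5.8526
  x_5 = 4.5559 - 0.01*9.1119 = 4.4648
  y_5 = 0.7316 - 0.01*5.8526 = 0.6731
f(4.4648, 0.6731) = 1*4.4648^2 + 4*0.6731^2 = 21.7467


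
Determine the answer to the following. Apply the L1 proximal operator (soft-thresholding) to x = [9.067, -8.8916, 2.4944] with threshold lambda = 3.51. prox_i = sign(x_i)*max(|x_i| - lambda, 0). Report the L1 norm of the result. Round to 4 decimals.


Soft-thresholding with lambda = 3.51:
prox(9.067) = sign(9.067)*max(|9.067| - 3.51, 0) = 5.557
prox(-8.8916) = sign(-8.8916)*max(|-8.8916| - 3.51, 0) = -5.3816
prox(2.4944) = sign(2.4944)*max(|2.4944| - 3.51, 0) = 0.0
prox(x) = [5.557, -5.3816, 0.0]
||prox(x)||_1 = 5.557 + 5.3816 + 0.0 = 10.9386


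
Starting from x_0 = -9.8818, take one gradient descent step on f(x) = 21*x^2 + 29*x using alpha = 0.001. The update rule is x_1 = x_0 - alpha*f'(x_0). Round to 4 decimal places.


We compute the gradient at x_0 and apply the update.
f'(x) = 42*x + 29
f'(-9.8818) = 42*-9.8818 + 29 = -386.0356
x_1 = -9.8818 - 0.001*-386.0356 = -9.4958


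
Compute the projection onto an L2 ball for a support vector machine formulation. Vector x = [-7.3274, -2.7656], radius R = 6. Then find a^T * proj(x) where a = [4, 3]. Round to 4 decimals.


Step 1: Compute ||x|| (intermediates to 6 decimals).
||x|| = sqrt((-7.3274)^2 + (-2.7656)^2) = 7.831943
Step 2: Project.
Since ||x|| > R, scale = R/||x|| = 6/7.831943 = 0.766093, proj(x) = scale * x
proj(x) = [-5.61347, -2.118707]
Step 3: Dot product.
a^T * proj(x) = 4*(-5.61347) + 3*(-2.118707) = -28.81


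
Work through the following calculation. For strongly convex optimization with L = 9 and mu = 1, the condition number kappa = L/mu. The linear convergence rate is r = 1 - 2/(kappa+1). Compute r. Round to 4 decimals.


Step 1: Compute the condition number.
kappa = L/mu = 9/1 = 9.0
Step 2: Compute the convergence rate.
r = 1 - 2/(kappa + 1) = 1 - 2*mu/(L + mu) = (L - mu)/(L + mu) = 8/10 = 0.8


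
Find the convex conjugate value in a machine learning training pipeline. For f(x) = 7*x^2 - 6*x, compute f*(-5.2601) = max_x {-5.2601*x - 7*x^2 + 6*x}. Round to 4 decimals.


f*(y) = sup_x {y*x - a*x^2 - b*x} = sup_x {(y-b)*x - a*x^2}
FOC: (y - b) - 2a*x = 0 => x* = (y - b)/(2a)
x* = (-5.2601 + 6)/(2*7) = 0.0529
f*(-5.2601) = (y-b)^2/(4a) = (-5.2601 + 6)^2/(4*7)
= 0.5475/28 = 0.0196


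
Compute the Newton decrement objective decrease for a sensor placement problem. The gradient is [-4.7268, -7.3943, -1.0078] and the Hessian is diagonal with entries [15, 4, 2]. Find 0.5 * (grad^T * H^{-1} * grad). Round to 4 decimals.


Step 1: H is diagonal, so H^(-1) * g = [-0.3151, -1.8486, -0.5039].
Step 2: g^T H^(-1) g = sum_i g_i^2 / H_ii
  = (-4.7268)^2/15 + (-7.3943)^2/4 + (-1.0078)^2/2
  = 1.4895 + 13.6689 + 0.5078 = 15.6663
Step 3: Objective decrease = 0.5 * g^T H^(-1) g = 7.8331


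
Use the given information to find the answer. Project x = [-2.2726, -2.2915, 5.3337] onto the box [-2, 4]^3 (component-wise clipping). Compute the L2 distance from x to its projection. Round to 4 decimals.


Project each component onto [-2, 4].
clip(-2.2726) = -2.0, clip(-2.2915) = -2.0, clip(5.3337) = 4.0
Projection = [-2.0, -2.0, 4.0]
Squared diffs: [0.0743, 0.085, 1.7788]
Distance = sqrt(1.9381) = 1.3921


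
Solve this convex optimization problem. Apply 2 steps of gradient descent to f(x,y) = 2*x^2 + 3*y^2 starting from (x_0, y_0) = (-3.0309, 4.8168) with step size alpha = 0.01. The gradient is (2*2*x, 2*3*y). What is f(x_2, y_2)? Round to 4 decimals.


Gradient descent on f(x,y) = 2*x^2 + 3*y^2.
Starting point: (-3.0309, 4.8168), alpha = 0.01
Step 1: grad_x = 2*2*-3.0309 = -12.1236, grad_y = 2*3*4.8168 = 28.9008
  x_1 = -3.0309 - 0.01*-12.1236 = -2.9097
  y_1 = 4.8168 - 0.01*28.9008 = 4.5278
Step 2: grad_x = 2*2*-2.9097 = -11.6387, grad_y = 2*3*4.5278 = 27.1668
  x_2 = -2.9097 - 0.01*-11.6387 = -2.7933
  y_2 = 4.5278 - 0.01*27.1668 = 4.2561
f(-2.7933, 4.2561) = 2*(-2.7933)^2 + 3*4.2561^2 = 69.9486


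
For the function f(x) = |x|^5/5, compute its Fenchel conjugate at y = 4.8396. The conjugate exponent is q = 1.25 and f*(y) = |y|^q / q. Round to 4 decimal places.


The conjugate exponent q satisfies 1/p + 1/q = 1.
p = 5, so q = 5/(5 - 1) = 1.25
|y|^q = 4.8396^1.25 = 7.1781
f*(4.8396) = 7.1781 / 1.25 = 5.7425


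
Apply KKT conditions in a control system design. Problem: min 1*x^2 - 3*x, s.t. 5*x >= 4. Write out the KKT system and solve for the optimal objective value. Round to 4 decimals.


Step 1: Try lambda = 0 (constraint inactive).
Stationarity: 2*1*x - 3 = 0
x* = 3/(2*1) = 1.5
Check constraint: 5*1.5 = 7.5 >= 4 -- satisfied.
Step 2: Compute optimal value.
f(x*) = 1*1.5^2 - 3*1.5 = -2.25


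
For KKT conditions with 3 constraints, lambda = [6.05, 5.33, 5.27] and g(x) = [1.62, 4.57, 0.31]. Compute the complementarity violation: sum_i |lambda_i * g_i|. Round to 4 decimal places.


KKT complementary slackness check:
lambda_1 * g_1 = 6.05 * 1.62 = 9.801
lambda_2 * g_2 = 5.33 * 4.57 = 24.3581
lambda_3 * g_3 = 5.27 * 0.31 = 1.6337
Total violation = 9.801 + 24.3581 + 1.6337 = 35.7928


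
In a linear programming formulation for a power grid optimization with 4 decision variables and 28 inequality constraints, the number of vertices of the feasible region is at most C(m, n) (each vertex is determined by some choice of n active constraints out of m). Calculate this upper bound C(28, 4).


Each vertex corresponds to some choice of n active constraints out of m, so the number of vertices is at most C(m, n) = m! / (n!(m-n)!).
m = 28, n = 4
Numerator: 28 * 27 * 26 * 25
Denominator: 4! = 24
C(28, 4) = 20475


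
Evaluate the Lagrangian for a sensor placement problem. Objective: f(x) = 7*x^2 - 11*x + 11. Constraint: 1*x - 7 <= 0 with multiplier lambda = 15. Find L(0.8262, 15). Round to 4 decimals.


Step 1: Evaluate f(x).
f(0.8262) = 7*0.8262^2 - 11*0.8262 + 11 = 6.69
Step 2: Evaluate g(x).
g(0.8262) = 1*0.8262 - 7 = -6.1738
Step 3: Compute Lagrangian.
L = 6.69 + 15*-6.1738 = -85.917


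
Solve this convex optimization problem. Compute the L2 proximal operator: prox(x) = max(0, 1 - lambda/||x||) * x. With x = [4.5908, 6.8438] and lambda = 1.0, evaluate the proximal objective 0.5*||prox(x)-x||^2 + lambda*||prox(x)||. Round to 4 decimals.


Step 1: Compute ||x||.
||x|| = 8.2409
Step 2: Compute scaling factor.
scale = max(0, 1 - 1.0/8.2409) = 0.8787
Step 3: prox(x) = [4.0337, 6.0133]
||prox(x)|| = 7.2409
Step 4: Proximal objective.
0.5*||prox-x||^2 = 0.5
lambda*||prox|| = 7.2409
Total = 7.7409


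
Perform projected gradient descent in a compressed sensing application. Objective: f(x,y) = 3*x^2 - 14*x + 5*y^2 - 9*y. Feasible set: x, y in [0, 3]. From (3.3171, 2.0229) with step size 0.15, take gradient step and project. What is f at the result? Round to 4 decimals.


Step 1: Compute gradient at (3.3171, 2.0229).
grad_x = 2*3*3.3171 - 14 = 5.9026
grad_y = 2*5*2.0229 - 9 = 11.229
Step 2: Gradient step.
x_raw = 3.3171 - 0.15*5.9026 = 2.4317
y_raw = 2.0229 - 0.15*11.229 = 0.3386
Step 3: Project onto [0, 3].
x_proj = clip(2.4317) = 2.4317
y_proj = clip(0.3386) = 0.3386
Step 4: Evaluate f.
f(2.4317, 0.3386) = -18.7782


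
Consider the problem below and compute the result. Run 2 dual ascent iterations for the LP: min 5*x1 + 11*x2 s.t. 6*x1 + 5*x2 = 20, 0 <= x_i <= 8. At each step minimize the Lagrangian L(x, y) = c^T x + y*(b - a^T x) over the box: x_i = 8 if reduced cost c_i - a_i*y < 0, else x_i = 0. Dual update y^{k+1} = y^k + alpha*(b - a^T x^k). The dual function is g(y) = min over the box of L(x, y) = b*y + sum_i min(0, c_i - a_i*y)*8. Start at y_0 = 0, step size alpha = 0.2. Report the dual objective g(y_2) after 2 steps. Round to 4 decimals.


Dual ascent for LP: min 5*x1 + 11*x2, 6*x1 + 5*x2 = 20, 0 <= x_i <= 8
Step 1: y^k = 0.0, reduced costs: (5.0, 11.0)
  x^k = (0.0, 0.0), subgradient = b - a^T x = 20.0
  y^{k+1} = 0.0 + 0.2*20.0 = 4.0
Step 2: y^k = 4.0, reduced costs: (-19.0, -9.0)
  x^k = (8.0, 8.0), subgradient = b - a^T x = -68.0
  y^{k+1} = 4.0 + 0.2*-68.0 = -9.6
Dual objective at y_2 = -9.6: reduced costs (62.6, 59.0), box minimizer x = (0.0, 0.0)
g(y_2) = b*y + (c1 - a1*y)*x1 + (c2 - a2*y)*x2 = 20*(-9.6) + 62.6*0.0 + 59.0*0.0 = -192.0 + 0.0 + 0.0 = -192.0


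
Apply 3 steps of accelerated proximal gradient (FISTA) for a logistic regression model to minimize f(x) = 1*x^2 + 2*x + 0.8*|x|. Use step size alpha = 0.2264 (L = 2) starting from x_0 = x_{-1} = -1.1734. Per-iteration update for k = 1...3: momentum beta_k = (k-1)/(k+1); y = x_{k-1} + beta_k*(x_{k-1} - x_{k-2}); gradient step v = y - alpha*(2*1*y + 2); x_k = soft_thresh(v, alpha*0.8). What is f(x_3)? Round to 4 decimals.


FISTA on f(x) = 1*x^2 + 2*x + 0.8*|x|
L = 2, alpha = 0.2264
Iteration 1: beta = 0.0, y = -1.1734 + 0.0*(-1.1734 + 1.1734) = -1.1734
  grad(y) = -0.3468, v = y - alpha*grad = -1.0949
  prox(v) = soft_thresh(-1.0949, 0.1811) = -0.9138
Iteration 2: beta = 0.3333, y = -0.9138 + 0.3333*(-0.9138 + 1.1734) = -0.8272
  grad(y) = 0.3456, v = y - alpha*grad = -0.9055
  prox(v) = soft_thresh(-0.9055, 0.1811) = -0.7243
Iteration 3: beta = 0.5, y = -0.7243 + 0.5*(-0.7243 + 0.9138) = -0.6296
  grad(y) = 0.7408, v = y - alpha*grad = -0.7973
  prox(v) = soft_thresh(-0.7973, 0.1811) = -0.6162
f(x_3) = 1*(-0.6162)^2 + 2*(-0.6162) + 0.8*|-0.6162| = -0.3597


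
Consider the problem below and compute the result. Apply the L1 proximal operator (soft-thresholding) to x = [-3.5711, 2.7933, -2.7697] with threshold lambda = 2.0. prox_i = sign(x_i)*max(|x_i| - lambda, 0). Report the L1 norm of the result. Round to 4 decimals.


Soft-thresholding with lambda = 2.0:
prox(-3.5711) = sign(-3.5711)*max(|-3.5711| - 2.0, 0) = -1.5711
prox(2.7933) = sign(2.7933)*max(|2.7933| - 2.0, 0) = 0.7933
prox(-2.7697) = sign(-2.7697)*max(|-2.7697| - 2.0, 0) = -0.7697
prox(x) = [-1.5711, 0.7933, -0.7697]
||prox(x)||_1 = 1.5711 + 0.7933 + 0.7697 = 3.1341


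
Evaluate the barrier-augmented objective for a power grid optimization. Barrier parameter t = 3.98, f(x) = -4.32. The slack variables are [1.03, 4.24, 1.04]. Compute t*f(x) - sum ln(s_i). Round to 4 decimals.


Step 1: Compute log-barrier.
ln values: [0.0296, 1.4446, 0.0392]
phi = -(0.0296 + 1.4446 + 0.0392) = -1.5133
Step 2: Compute augmented objective.
t*f(x) = 3.98*-4.32 = -17.1936
Total = -17.1936 - 1.5133 = -18.7069


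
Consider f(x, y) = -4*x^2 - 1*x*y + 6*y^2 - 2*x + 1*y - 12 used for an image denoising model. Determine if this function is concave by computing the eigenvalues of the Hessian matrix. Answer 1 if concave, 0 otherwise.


The Hessian of f(x,y) = -4*x^2 - 1*x*y + 6*y^2 - 2*x + 1*y - 12 is:
H = [[-8, -1], [-1, 12]]
Trace = -8 + 12 = 4
Determinant = -8*12 - (-1)^2 = -97
Discriminant = (4)^2 - 4*-97 = 404.0
Eigenvalues: lambda_1 = -8.0499, lambda_2 = 12.0499
The function is not concave.

0


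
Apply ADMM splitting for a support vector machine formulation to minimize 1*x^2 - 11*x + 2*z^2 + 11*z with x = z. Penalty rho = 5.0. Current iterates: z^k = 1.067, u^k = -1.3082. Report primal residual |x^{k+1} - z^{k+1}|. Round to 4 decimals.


ADMM iteration with rho = 5.0, z^k = 1.067, u^k = -1.3082
Step 1: x-update.
Minimize 1*x^2 - 11*x + (5.0/2)*(x - 1.067 - 1.3082)^2
FOC: (2*1 + 5.0)*x = 11 + 5.0*(1.067 + 1.3082)
x^{k+1} = 3.268
Step 2: z-update.
Minimize 2*z^2 + 11*z + (5.0/2)*(3.268 - z - 1.3082)^2
FOC: (2*2 + 5.0)*z = -11 + 5.0*(3.268 - 1.3082)
z^{k+1} = -0.1334
Step 3: u-update.
u^{k+1} = -1.3082 + 3.268 + 0.1334 = 2.0932
Step 4: Primal residual = |3.268 + 0.1334| = 3.4014


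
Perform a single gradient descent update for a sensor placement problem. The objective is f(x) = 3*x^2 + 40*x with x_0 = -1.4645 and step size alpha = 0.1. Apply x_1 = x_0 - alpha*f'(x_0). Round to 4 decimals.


We compute the gradient at x_0 and apply the update.
f'(x) = 6*x + 40
f'(-1.4645) = 6*-1.4645 + 40 = 31.213
x_1 = -1.4645 - 0.1*31.213 = -4.5858


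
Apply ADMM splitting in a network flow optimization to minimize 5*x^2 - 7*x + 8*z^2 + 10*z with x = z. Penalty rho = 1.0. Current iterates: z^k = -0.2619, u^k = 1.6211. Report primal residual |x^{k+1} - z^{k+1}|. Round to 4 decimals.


ADMM iteration with rho = 1.0, z^k = -0.2619, u^k = 1.6211
Step 1: x-update.
Minimize 5*x^2 - 7*x + (1.0/2)*(x + 0.2619 + 1.6211)^2
FOC: (2*5 + 1.0)*x = 7 + 1.0*(-0.2619 - 1.6211)
x^{k+1} = 0.4652
Step 2: z-update.
Minimize 8*z^2 + 10*z + (1.0/2)*(0.4652 - z + 1.6211)^2
FOC: (2*8 + 1.0)*z = -10 + 1.0*(0.4652 + 1.6211)
z^{k+1} = -0.4655
Step 3: u-update.
u^{k+1} = 1.6211 + 0.4652 + 0.4655 = 2.5518
Step 4: Primal residual = |0.4652 + 0.4655| = 0.9307


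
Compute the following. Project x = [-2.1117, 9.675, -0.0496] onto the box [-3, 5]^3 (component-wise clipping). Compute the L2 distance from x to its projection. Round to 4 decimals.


Project each component onto [-3, 5].
clip(-2.1117) = -2.1117, clip(9.675) = 5.0, clip(-0.0496) = -0.0496
Projection = [-2.1117, 5.0, -0.0496]
Squared diffs: [0.0, 21.8556, 0.0]
Distance = sqrt(21.8556) = 4.675


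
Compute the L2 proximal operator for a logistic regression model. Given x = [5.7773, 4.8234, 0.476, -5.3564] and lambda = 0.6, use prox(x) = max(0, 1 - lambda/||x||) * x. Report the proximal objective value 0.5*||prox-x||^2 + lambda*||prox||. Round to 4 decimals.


Step 1: Compute ||x||.
||x|| = 9.2499
Step 2: Compute scaling factor.
scale = max(0, 1 - 0.6/9.2499) = 0.9351
Step 3: prox(x) = [5.4026, 4.5105, 0.4451, -5.009]
||prox(x)|| = 8.6499
Step 4: Proximal objective.
0.5*||prox-x||^2 = 0.18
lambda*||prox|| = 5.1899
Total = 5.3699


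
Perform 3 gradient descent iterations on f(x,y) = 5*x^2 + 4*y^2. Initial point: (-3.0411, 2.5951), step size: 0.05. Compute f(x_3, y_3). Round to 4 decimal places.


Gradient descent on f(x,y) = 5*x^2 + 4*y^2.
Starting point: (-3.0411, 2.5951), alpha = 0.05
Step 1: grad_x = 2*5*-3.0411 = -30.411, grad_y = 2*4*2.5951 = 20.7608
  x_1 = -3.0411 - 0.05*-30.411 = -1.5206
  y_1 = 2.5951 - 0.05*20.7608 = 1.5571
Step 2: grad_x = 2*5*-1.5206 = -15.2055, grad_y = 2*4*1.5571 = 12.4565
  x_2 = -1.5206 - 0.05*-15.2055 = -0.7603
  y_2 = 1.5571 - 0.05*12.4565 = 0.9342
Step 3: grad_x = 2*5*-0.7603 = -7.6028, grad_y = 2*4*0.9342 = 7.4739
  x_3 = -0.7603 - 0.05*-7.6028 = -0.3801
  y_3 = 0.9342 - 0.05*7.4739 = 0.5605
f(-0.3801, 0.5605) = 5*(-0.3801)^2 + 4*0.5605^2 = 1.9794


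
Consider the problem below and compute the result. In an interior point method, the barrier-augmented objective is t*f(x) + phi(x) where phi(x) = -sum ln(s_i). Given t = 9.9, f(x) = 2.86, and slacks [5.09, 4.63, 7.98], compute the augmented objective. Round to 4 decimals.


Step 1: Compute log-barrier.
ln values: [1.6273, 1.5326, 2.0769]
phi = -(1.6273 + 1.5326 + 2.0769) = -5.2368
Step 2: Compute augmented objective.
t*f(x) = 9.9*2.86 = 28.314
Total = 28.314 - 5.2368 = 23.0772


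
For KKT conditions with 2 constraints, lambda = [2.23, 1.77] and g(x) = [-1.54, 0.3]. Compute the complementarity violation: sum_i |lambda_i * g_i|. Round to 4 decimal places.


KKT complementary slackness check:
lambda_1 * g_1 = 2.23 * -1.54 = -3.4342
lambda_2 * g_2 = 1.77 * 0.3 = 0.531
Total violation = 3.4342 + 0.531 = 3.9652


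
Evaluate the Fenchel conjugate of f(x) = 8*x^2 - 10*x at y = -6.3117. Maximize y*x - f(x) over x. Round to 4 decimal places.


f*(y) = sup_x {y*x - a*x^2 - b*x} = sup_x {(y-b)*x - a*x^2}
FOC: (y - b) - 2a*x = 0 => x* = (y - b)/(2a)
x* = (-6.3117 + 10)/(2*8) = 0.2305
f*(-6.3117) = (y-b)^2/(4a) = (-6.3117 + 10)^2/(4*8)
= 13.6036/32 = 0.4251


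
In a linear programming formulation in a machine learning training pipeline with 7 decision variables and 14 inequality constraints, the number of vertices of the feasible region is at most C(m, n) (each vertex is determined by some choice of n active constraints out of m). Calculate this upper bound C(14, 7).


Each vertex corresponds to some choice of n active constraints out of m, so the number of vertices is at most C(m, n) = m! / (n!(m-n)!).
m = 14, n = 7
Numerator: 14 * 13 * 12 * 11 * 10 * 9 * 8
Denominator: 7! = 5040
C(14, 7) = 3432


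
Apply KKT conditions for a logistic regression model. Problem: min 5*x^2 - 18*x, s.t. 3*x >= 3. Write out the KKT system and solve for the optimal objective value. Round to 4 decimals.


Step 1: Try lambda = 0 (constraint inactive).
Stationarity: 2*5*x - 18 = 0
x* = 18/(2*5) = 1.8
Check constraint: 3*1.8 = 5.4 >= 3 -- satisfied.
Step 2: Compute optimal value.
f(x*) = 5*1.8^2 - 18*1.8 = -16.2


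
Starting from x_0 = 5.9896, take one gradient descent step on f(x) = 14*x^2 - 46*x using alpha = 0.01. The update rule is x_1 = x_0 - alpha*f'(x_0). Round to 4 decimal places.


We compute the gradient at x_0 and apply the update.
f'(x) = 28*x - 46
f'(5.9896) = 28*5.9896 - 46 = 121.7088
x_1 = 5.9896 - 0.01*121.7088 = 4.7725


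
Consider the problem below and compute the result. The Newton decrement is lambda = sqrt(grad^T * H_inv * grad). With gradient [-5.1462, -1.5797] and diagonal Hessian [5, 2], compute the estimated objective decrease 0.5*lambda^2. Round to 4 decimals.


Step 1: H is diagonal, so H^(-1) * g = [-1.0292, -0.7899].
Step 2: g^T H^(-1) g = sum_i g_i^2 / H_ii
  = (-5.1462)^2/5 + (-1.5797)^2/2
  = 5.2967 + 1.2477 = 6.5444
Step 3: Objective decrease = 0.5 * g^T H^(-1) g = 3.2722


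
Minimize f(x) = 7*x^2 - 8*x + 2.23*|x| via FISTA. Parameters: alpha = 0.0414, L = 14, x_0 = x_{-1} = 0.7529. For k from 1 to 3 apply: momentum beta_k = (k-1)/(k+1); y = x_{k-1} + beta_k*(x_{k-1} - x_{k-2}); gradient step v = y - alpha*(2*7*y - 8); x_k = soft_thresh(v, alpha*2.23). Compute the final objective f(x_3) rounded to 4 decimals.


FISTA on f(x) = 7*x^2 - 8*x + 2.23*|x|
L = 14, alpha = 0.0414
Iteration 1: beta = 0.0, y = 0.7529 + 0.0*(0.7529 - 0.7529) = 0.7529
  grad(y) = 2.5406, v = y - alpha*grad = 0.6477
  prox(v) = soft_thresh(0.6477, 0.0923) = 0.5554
Iteration 2: beta = 0.3333, y = 0.5554 + 0.3333*(0.5554 - 0.7529) = 0.4896
  grad(y) = -1.1461, v = y - alpha*grad = 0.537
  prox(v) = soft_thresh(0.537, 0.0923) = 0.4447
Iteration 3: beta = 0.5, y = 0.4447 + 0.5*(0.4447 - 0.5554) = 0.3893
  grad(y) = -2.5493, v = y - alpha*grad = 0.4949
  prox(v) = soft_thresh(0.4949, 0.0923) = 0.4026
f(x_3) = 7*0.4026^2 - 8*0.4026 + 2.23*|0.4026| = -1.1884


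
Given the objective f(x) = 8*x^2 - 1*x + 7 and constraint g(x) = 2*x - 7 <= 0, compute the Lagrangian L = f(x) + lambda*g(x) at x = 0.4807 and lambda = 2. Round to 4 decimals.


Step 1: Evaluate f(x).
f(0.4807) = 8*0.4807^2 - 1*0.4807 + 7 = 8.3679
Step 2: Evaluate g(x).
g(0.4807) = 2*0.4807 - 7 = -6.0386
Step 3: Compute Lagrangian.
L = 8.3679 + 2*-6.0386 = -3.7093


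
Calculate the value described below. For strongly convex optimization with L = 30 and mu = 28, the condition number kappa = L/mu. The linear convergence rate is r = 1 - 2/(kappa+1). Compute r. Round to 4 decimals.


Step 1: Compute the condition number.
kappa = L/mu = 30/28 = 1.0714
Step 2: Compute the convergence rate.
r = 1 - 2/(kappa + 1) = 1 - 2*mu/(L + mu) = (L - mu)/(L + mu) = 2/58 = 0.0345


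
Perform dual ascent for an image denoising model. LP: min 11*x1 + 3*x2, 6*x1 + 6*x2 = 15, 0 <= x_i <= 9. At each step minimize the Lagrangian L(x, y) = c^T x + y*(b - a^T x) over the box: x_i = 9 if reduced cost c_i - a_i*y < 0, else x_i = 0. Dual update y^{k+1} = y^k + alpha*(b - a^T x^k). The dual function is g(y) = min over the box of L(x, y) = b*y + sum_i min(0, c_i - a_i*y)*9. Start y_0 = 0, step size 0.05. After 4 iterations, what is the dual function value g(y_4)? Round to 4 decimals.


Dual ascent for LP: min 11*x1 + 3*x2, 6*x1 + 6*x2 = 15, 0 <= x_i <= 9
Step 1: y^k = 0.0, reduced costs: (11.0, 3.0)
  x^k = (0.0, 0.0), subgradient = b - a^T x = 15.0
  y^{k+1} = 0.0 + 0.05*15.0 = 0.75
Step 2: y^k = 0.75, reduced costs: (6.5, -1.5)
  x^k = (0.0, 9.0), subgradient = b - a^T x = -39.0
  y^{k+1} = 0.75 + 0.05*-39.0 = -1.2
Step 3: y^k = -1.2, reduced costs: (18.2, 10.2)
  x^k = (0.0, 0.0), subgradient = b - a^T x = 15.0
  y^{k+1} = -1.2 + 0.05*15.0 = -0.45
Step 4: y^k = -0.45, reduced costs: (13.7, 5.7)
  x^k = (0.0, 0.0), subgradient = b - a^T x = 15.0
  y^{k+1} = -0.45 + 0.05*15.0 = 0.3
Dual objective at y_4 = 0.3: reduced costs (9.2, 1.2), box minimizer x = (0.0, 0.0)
g(y_4) = b*y + (c1 - a1*y)*x1 + (c2 - a2*y)*x2 = 15*0.3 + 9.2*0.0 + 1.2*0.0 = 4.5 + 0.0 + 0.0 = 4.5


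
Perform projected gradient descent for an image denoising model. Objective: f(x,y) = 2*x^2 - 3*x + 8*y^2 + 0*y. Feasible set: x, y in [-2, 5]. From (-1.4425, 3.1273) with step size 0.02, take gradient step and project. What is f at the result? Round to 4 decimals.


Step 1: Compute gradient at (-1.4425, 3.1273).
grad_x = 2*2*-1.4425 - 3 = -8.77
grad_y = 2*8*3.1273 + 0 = 50.0368
Step 2: Gradient step.
x_raw = -1.4425 - 0.02*-8.77 = -1.2671
y_raw = 3.1273 - 0.02*50.0368 = 2.1266
Step 3: Project onto [-2, 5].
x_proj = clip(-1.2671) = -1.2671
y_proj = clip(2.1266) = 2.1266
Step 4: Evaluate f.
f(-1.2671, 2.1266) = 43.1906


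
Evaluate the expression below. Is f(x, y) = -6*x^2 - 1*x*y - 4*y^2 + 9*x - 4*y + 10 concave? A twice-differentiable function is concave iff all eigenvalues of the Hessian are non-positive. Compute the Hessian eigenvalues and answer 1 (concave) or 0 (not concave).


The Hessian of f(x,y) = -6*x^2 - 1*x*y - 4*y^2 + 9*x - 4*y + 10 is:
H = [[-12, -1], [-1, -8]]
Trace = -12 - 8 = -20
Determinant = -12*-8 - (-1)^2 = 95
Discriminant = (-20)^2 - 4*95 = 20.0
Eigenvalues: lambda_1 = -12.2361, lambda_2 = -7.7639
The function is concave.

1


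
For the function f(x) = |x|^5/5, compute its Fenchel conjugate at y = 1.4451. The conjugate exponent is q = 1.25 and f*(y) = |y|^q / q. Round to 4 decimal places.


The conjugate exponent q satisfies 1/p + 1/q = 1.
p = 5, so q = 5/(5 - 1) = 1.25
|y|^q = 1.4451^1.25 = 1.5844
f*(1.4451) = 1.5844 / 1.25 = 1.2675


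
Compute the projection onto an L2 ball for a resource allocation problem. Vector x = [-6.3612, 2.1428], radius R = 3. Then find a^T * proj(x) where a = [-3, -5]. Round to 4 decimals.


Step 1: Compute ||x|| (intermediates to 6 decimals).
||x|| = sqrt((-6.3612)^2 + 2.1428^2) = 6.712411
Step 2: Project.
Since ||x|| > R, scale = R/||x|| = 3/6.712411 = 0.446933, proj(x) = scale * x
proj(x) = [-2.84303, 0.957688]
Step 3: Dot product.
a^T * proj(x) = -3*(-2.84303) - 5*0.957688 = 3.7407


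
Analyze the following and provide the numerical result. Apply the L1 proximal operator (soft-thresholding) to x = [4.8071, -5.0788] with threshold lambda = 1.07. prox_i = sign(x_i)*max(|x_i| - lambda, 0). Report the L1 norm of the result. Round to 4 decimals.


Soft-thresholding with lambda = 1.07:
prox(4.8071) = sign(4.8071)*max(|4.8071| - 1.07, 0) = 3.7371
prox(-5.0788) = sign(-5.0788)*max(|-5.0788| - 1.07, 0) = -4.0088
prox(x) = [3.7371, -4.0088]
||prox(x)||_1 = 3.7371 + 4.0088 = 7.7459


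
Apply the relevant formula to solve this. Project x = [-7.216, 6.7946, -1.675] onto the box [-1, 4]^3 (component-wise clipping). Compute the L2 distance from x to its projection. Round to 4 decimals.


Project each component onto [-1, 4].
clip(-7.216) = -1.0, clip(6.7946) = 4.0, clip(-1.675) = -1.0
Projection = [-1.0, 4.0, -1.0]
Squared diffs: [38.6387, 7.8098, 0.4556]
Distance = sqrt(46.9041) = 6.8487


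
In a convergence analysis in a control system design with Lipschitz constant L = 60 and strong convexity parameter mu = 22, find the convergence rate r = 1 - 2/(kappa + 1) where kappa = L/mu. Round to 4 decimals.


Step 1: Compute the condition number.
kappa = L/mu = 60/22 = 2.7273
Step 2: Compute the convergence rate.
r = 1 - 2/(kappa + 1) = 1 - 2*mu/(L + mu) = (L - mu)/(L + mu) = 38/82 = 0.4634


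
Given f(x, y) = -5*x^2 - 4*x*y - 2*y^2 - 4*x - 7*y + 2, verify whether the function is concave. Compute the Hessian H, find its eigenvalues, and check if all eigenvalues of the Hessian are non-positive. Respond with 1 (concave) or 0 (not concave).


The Hessian of f(x,y) = -5*x^2 - 4*x*y - 2*y^2 - 4*x - 7*y + 2 is:
H = [[-10, -4], [-4, -4]]
Trace = -10 - 4 = -14
Determinant = -10*-4 - (-4)^2 = 24
Discriminant = (-14)^2 - 4*24 = 100.0
Eigenvalues: lambda_1 = -12.0, lambda_2 = -2.0
The function is concave.

1


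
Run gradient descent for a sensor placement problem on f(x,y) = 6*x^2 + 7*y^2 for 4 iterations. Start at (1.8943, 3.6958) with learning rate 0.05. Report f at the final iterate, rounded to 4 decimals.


Gradient descent on f(x,y) = 6*x^2 + 7*y^2.
Starting point: (1.8943, 3.6958), alpha = 0.05
Step 1: grad_x = 2*6*1.8943 = 22.7316, grad_y = 2*7*3.6958 = 51.7412
  x_1 = 1.8943 - 0.05*22.7316 = 0.7577
  y_1 = 3.6958 - 0.05*51.7412 = 1.1087
Step 2: grad_x = 2*6*0.7577 = 9.0926, grad_y = 2*7*1.1087 = 15.5224
  x_2 = 0.7577 - 0.05*9.0926 = 0.3031
  y_2 = 1.1087 - 0.05*15.5224 = 0.3326
Step 3: grad_x = 2*6*0.3031 = 3.6371, grad_y = 2*7*0.3326 = 4.6567
  x_3 = 0.3031 - 0.05*3.6371 = 0.1212
  y_3 = 0.3326 - 0.05*4.6567 = 0.0998
Step 4: grad_x = 2*6*0.1212 = 1.4548, grad_y = 2*7*0.0998 = 1.397
  x_4 = 0.1212 - 0.05*1.4548 = 0.0485
  y_4 = 0.0998 - 0.05*1.397 = 0.0299
f(0.0485, 0.0299) = 6*0.0485^2 + 7*0.0299^2 = 0.0204


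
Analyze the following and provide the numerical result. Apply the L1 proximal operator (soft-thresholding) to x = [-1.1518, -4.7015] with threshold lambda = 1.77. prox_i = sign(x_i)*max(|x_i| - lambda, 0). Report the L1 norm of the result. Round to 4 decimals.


Soft-thresholding with lambda = 1.77:
prox(-1.1518) = sign(-1.1518)*max(|-1.1518| - 1.77, 0) = 0.0
prox(-4.7015) = sign(-4.7015)*max(|-4.7015| - 1.77, 0) = -2.9315
prox(x) = [0.0, -2.9315]
||prox(x)||_1 = 0.0 + 2.9315 = 2.9315


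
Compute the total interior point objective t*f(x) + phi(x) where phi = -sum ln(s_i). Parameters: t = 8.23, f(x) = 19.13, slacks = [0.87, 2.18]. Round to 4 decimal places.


Step 1: Compute log-barrier.
ln values: [-0.1393, 0.7793]
phi = -(-0.1393 + 0.7793) = -0.6401
Step 2: Compute augmented objective.
t*f(x) = 8.23*19.13 = 157.4399
Total = 157.4399 - 0.6401 = 156.7998
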